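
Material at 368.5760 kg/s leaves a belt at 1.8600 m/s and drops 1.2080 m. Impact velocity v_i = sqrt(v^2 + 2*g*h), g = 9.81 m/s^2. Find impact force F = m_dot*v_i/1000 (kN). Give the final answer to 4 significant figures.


v_i = sqrt(1.8600^2 + 2*9.81*1.2080) = 5.21158 m/s
F = 368.5760 * 5.21158 / 1000
F = 1.921 kN


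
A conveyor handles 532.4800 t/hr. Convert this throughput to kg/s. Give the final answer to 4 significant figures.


m_dot = 532.4800 * 1000 / 3600
m_dot = 147.9 kg/s


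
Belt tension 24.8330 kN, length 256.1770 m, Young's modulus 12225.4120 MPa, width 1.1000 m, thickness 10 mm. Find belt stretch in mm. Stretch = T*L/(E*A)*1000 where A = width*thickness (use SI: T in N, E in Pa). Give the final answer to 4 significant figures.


A = 1.1000 * 0.01 = 0.01100 m^2
Stretch = 24.8330*1000 * 256.1770 / (12225.4120e6 * 0.01100) * 1000
Stretch = 47.31 mm


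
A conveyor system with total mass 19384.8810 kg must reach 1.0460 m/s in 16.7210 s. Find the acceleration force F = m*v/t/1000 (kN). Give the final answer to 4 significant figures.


F = 19384.8810 * 1.0460 / 16.7210 / 1000
F = 1.213 kN


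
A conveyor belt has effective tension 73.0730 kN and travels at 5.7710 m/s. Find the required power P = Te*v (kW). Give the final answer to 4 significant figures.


P = Te * v = 73.0730 * 5.7710
P = 421.7 kW


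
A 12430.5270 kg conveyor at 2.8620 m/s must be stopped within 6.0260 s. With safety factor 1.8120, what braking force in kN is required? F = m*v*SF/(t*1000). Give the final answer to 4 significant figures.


F = 12430.5270 * 2.8620 / 6.0260 * 1.8120 / 1000
F = 10.70 kN


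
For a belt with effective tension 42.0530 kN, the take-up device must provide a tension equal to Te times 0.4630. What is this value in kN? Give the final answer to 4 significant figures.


T_tu = 42.0530 * 0.4630
T_tu = 19.47 kN


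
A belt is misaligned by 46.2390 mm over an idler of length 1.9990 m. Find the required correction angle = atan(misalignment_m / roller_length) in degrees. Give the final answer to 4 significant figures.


misalign_m = 46.2390 / 1000 = 0.046239 m
angle = atan(0.046239 / 1.9990)
angle = 1.325 deg


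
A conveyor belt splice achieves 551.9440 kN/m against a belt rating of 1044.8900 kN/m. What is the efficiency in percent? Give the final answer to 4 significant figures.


Eff = 551.9440 / 1044.8900 * 100
Eff = 52.82 %


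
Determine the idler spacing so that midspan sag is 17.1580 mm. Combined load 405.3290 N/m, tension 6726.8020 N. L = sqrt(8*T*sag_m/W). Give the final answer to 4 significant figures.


sag = 17.1580/1000 = 0.017158 m
L = sqrt(8 * 6726.8020 * 0.017158 / 405.3290)
L = 1.509 m


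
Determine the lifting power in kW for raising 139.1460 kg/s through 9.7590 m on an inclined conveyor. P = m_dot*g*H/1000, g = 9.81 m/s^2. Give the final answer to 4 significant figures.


P = 139.1460 * 9.81 * 9.7590 / 1000
P = 13.32 kW


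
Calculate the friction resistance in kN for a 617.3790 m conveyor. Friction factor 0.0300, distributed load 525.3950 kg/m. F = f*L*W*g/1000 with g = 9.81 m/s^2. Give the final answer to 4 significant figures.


F = 0.0300 * 617.3790 * 525.3950 * 9.81 / 1000
F = 95.46 kN


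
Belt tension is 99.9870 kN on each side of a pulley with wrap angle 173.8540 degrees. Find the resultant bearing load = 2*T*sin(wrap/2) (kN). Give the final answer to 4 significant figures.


F = 2 * 99.9870 * sin(173.8540/2 deg)
F = 199.7 kN


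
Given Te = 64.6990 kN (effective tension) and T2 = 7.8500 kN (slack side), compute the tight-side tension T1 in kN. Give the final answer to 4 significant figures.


T1 = Te + T2 = 64.6990 + 7.8500
T1 = 72.55 kN


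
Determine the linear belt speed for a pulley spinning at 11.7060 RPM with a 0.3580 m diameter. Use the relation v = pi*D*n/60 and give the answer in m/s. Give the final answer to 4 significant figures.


v = pi * 0.3580 * 11.7060 / 60
v = 0.2194 m/s


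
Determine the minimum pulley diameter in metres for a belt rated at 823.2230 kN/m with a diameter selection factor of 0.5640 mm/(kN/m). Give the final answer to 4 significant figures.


D = 823.2230 * 0.5640 / 1000
D = 0.4643 m


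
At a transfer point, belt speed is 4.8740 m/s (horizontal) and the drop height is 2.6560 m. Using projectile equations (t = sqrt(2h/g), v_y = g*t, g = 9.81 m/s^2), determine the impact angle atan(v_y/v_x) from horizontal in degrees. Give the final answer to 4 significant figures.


t = sqrt(2*2.6560/9.81) = 0.735859 s
v_y = 9.81 * 0.735859 = 7.21878 m/s
angle = atan(7.21878 / 4.8740) = 55.97 deg


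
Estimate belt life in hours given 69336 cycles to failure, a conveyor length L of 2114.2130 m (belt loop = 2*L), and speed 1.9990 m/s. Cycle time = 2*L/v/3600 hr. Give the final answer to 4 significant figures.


cycle_time = 2 * 2114.2130 / 1.9990 / 3600 = 0.587575 hr
life = 69336 * 0.587575 = 40740 hours


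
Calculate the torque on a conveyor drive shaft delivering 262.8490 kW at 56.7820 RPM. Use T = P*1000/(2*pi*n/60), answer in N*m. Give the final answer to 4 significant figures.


omega = 2*pi*56.7820/60 = 5.9462 rad/s
T = 262.8490*1000 / 5.9462
T = 44200 N*m


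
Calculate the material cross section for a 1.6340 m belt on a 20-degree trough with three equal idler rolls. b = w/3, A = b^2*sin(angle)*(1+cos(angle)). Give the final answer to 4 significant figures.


b = 1.6340/3 = 0.544667 m
A = 0.544667^2 * sin(20 deg) * (1 + cos(20 deg))
A = 0.1968 m^2


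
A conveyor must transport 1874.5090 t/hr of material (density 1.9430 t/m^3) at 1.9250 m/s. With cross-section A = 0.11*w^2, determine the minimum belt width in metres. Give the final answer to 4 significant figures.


A_req = 1874.5090 / (1.9250 * 1.9430 * 3600) = 0.139214 m^2
w = sqrt(0.139214 / 0.11)
w = 1.125 m


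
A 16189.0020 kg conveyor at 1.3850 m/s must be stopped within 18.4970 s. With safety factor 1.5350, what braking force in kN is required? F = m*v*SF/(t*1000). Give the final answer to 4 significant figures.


F = 16189.0020 * 1.3850 / 18.4970 * 1.5350 / 1000
F = 1.861 kN


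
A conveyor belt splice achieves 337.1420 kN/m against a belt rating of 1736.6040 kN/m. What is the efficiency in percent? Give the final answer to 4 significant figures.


Eff = 337.1420 / 1736.6040 * 100
Eff = 19.41 %


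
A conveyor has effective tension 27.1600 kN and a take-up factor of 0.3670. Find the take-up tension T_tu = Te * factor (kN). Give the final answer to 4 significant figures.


T_tu = 27.1600 * 0.3670
T_tu = 9.968 kN


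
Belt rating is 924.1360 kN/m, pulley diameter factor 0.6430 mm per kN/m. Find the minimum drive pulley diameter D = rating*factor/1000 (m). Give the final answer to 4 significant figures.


D = 924.1360 * 0.6430 / 1000
D = 0.5942 m


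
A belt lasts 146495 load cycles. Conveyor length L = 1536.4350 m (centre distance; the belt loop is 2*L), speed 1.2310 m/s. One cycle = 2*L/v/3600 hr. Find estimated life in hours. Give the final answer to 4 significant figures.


cycle_time = 2 * 1536.4350 / 1.2310 / 3600 = 0.6934 hr
life = 146495 * 0.6934 = 101600 hours


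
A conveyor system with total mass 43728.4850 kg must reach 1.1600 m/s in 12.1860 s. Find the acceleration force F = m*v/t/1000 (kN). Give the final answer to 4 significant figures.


F = 43728.4850 * 1.1600 / 12.1860 / 1000
F = 4.163 kN


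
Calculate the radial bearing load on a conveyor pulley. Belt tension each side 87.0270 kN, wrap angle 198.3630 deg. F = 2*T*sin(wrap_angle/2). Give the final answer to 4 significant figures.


F = 2 * 87.0270 * sin(198.3630/2 deg)
F = 171.8 kN


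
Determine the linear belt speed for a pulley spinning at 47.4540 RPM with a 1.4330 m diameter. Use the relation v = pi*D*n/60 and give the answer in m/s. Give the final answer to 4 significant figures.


v = pi * 1.4330 * 47.4540 / 60
v = 3.561 m/s


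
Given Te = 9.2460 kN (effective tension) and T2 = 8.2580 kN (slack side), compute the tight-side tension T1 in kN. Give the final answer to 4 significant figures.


T1 = Te + T2 = 9.2460 + 8.2580
T1 = 17.50 kN


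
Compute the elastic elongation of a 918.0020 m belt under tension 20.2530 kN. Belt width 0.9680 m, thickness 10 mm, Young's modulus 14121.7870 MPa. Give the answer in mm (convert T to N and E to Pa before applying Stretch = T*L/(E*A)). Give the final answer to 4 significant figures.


A = 0.9680 * 0.01 = 0.00968 m^2
Stretch = 20.2530*1000 * 918.0020 / (14121.7870e6 * 0.00968) * 1000
Stretch = 136.0 mm


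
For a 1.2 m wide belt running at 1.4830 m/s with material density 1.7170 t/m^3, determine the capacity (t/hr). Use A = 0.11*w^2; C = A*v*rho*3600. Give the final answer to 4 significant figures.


A = 0.11 * 1.2^2 = 0.1584 m^2
C = 0.1584 * 1.4830 * 1.7170 * 3600
C = 1452 t/hr


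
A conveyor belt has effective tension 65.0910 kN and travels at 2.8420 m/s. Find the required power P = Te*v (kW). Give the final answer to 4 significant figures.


P = Te * v = 65.0910 * 2.8420
P = 185.0 kW


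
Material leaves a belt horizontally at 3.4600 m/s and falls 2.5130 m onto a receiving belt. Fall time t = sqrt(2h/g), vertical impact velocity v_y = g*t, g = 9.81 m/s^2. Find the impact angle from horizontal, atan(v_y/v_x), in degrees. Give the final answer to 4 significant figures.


t = sqrt(2*2.5130/9.81) = 0.715775 s
v_y = 9.81 * 0.715775 = 7.02175 m/s
angle = atan(7.02175 / 3.4600) = 63.77 deg


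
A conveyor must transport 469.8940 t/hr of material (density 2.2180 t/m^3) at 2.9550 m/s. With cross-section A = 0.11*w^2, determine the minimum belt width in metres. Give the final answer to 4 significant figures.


A_req = 469.8940 / (2.9550 * 2.2180 * 3600) = 0.0199149 m^2
w = sqrt(0.0199149 / 0.11)
w = 0.4255 m


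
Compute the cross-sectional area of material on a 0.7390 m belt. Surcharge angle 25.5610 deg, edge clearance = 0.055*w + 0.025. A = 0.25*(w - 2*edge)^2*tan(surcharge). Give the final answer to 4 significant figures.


edge = 0.055*0.7390 + 0.025 = 0.065645 m
ew = 0.7390 - 2*0.065645 = 0.60771 m
A = 0.25 * 0.60771^2 * tan(25.5610 deg)
A = 0.04416 m^2


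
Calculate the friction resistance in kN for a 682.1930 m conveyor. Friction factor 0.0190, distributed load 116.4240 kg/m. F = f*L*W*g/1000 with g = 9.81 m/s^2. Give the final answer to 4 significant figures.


F = 0.0190 * 682.1930 * 116.4240 * 9.81 / 1000
F = 14.80 kN


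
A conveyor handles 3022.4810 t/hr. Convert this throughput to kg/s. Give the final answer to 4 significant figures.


m_dot = 3022.4810 * 1000 / 3600
m_dot = 839.6 kg/s


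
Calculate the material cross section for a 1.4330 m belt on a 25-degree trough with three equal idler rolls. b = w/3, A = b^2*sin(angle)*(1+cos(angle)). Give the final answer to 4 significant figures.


b = 1.4330/3 = 0.477667 m
A = 0.477667^2 * sin(25 deg) * (1 + cos(25 deg))
A = 0.1838 m^2


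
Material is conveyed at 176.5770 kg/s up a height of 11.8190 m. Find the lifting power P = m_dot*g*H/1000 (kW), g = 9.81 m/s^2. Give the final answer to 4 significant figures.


P = 176.5770 * 9.81 * 11.8190 / 1000
P = 20.47 kW


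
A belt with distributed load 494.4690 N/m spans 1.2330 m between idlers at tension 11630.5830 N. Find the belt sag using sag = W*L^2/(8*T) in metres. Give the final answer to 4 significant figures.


sag = 494.4690 * 1.2330^2 / (8 * 11630.5830)
sag = 0.008079 m


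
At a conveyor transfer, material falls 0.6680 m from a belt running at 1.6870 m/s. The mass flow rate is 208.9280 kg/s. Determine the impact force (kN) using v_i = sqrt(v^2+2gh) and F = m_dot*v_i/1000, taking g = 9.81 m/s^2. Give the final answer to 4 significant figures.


v_i = sqrt(1.6870^2 + 2*9.81*0.6680) = 3.99401 m/s
F = 208.9280 * 3.99401 / 1000
F = 0.8345 kN


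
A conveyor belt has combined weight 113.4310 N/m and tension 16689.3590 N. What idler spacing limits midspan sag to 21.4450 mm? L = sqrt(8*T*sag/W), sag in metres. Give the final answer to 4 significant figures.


sag = 21.4450/1000 = 0.021445 m
L = sqrt(8 * 16689.3590 * 0.021445 / 113.4310)
L = 5.024 m


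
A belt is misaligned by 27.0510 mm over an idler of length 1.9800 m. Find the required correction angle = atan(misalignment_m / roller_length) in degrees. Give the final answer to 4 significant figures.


misalign_m = 27.0510 / 1000 = 0.027051 m
angle = atan(0.027051 / 1.9800)
angle = 0.7827 deg


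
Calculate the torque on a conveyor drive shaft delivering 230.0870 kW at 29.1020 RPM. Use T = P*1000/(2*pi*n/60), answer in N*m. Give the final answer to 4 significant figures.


omega = 2*pi*29.1020/60 = 3.04755 rad/s
T = 230.0870*1000 / 3.04755
T = 75500 N*m


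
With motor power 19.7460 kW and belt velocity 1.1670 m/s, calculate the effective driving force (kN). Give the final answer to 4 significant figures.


Te = P / v = 19.7460 / 1.1670
Te = 16.92 kN


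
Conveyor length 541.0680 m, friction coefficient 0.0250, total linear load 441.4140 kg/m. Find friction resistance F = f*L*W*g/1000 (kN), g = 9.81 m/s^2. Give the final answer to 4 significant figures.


F = 0.0250 * 541.0680 * 441.4140 * 9.81 / 1000
F = 58.57 kN


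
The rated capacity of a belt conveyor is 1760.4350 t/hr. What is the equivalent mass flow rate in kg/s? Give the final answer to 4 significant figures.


m_dot = 1760.4350 * 1000 / 3600
m_dot = 489.0 kg/s


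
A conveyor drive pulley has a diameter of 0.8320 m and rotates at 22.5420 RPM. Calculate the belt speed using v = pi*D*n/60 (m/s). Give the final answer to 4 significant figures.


v = pi * 0.8320 * 22.5420 / 60
v = 0.9820 m/s


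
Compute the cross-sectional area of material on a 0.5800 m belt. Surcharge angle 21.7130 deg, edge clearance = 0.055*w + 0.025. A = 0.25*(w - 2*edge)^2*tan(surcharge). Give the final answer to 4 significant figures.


edge = 0.055*0.5800 + 0.025 = 0.0569 m
ew = 0.5800 - 2*0.0569 = 0.4662 m
A = 0.25 * 0.4662^2 * tan(21.7130 deg)
A = 0.02164 m^2


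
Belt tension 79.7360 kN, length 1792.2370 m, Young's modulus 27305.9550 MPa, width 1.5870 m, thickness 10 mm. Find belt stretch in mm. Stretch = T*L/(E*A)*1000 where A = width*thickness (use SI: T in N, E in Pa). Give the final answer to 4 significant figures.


A = 1.5870 * 0.01 = 0.01587 m^2
Stretch = 79.7360*1000 * 1792.2370 / (27305.9550e6 * 0.01587) * 1000
Stretch = 329.8 mm


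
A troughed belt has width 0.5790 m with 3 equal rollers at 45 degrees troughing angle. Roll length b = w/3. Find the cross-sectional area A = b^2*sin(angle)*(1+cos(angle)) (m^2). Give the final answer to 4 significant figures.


b = 0.5790/3 = 0.193 m
A = 0.193^2 * sin(45 deg) * (1 + cos(45 deg))
A = 0.04496 m^2


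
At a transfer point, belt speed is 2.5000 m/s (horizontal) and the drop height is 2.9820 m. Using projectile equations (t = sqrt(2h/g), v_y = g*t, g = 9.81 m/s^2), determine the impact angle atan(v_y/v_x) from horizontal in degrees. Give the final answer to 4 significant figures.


t = sqrt(2*2.9820/9.81) = 0.779712 s
v_y = 9.81 * 0.779712 = 7.64897 m/s
angle = atan(7.64897 / 2.5000) = 71.90 deg


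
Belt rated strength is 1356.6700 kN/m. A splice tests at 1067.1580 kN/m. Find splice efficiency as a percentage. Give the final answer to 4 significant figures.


Eff = 1067.1580 / 1356.6700 * 100
Eff = 78.66 %


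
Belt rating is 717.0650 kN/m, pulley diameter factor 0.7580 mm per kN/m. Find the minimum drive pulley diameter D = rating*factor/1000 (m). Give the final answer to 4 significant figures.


D = 717.0650 * 0.7580 / 1000
D = 0.5435 m


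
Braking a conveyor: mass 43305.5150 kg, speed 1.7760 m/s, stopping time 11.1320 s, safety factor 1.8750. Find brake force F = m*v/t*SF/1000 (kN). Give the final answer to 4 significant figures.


F = 43305.5150 * 1.7760 / 11.1320 * 1.8750 / 1000
F = 12.95 kN


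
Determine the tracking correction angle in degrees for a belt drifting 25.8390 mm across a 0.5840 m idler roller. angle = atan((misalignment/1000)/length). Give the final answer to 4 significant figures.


misalign_m = 25.8390 / 1000 = 0.025839 m
angle = atan(0.025839 / 0.5840)
angle = 2.533 deg


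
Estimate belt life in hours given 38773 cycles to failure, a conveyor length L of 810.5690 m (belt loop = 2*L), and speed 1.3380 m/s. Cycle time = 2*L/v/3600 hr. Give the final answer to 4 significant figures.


cycle_time = 2 * 810.5690 / 1.3380 / 3600 = 0.336559 hr
life = 38773 * 0.336559 = 13050 hours


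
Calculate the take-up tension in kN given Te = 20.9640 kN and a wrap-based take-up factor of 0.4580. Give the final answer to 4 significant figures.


T_tu = 20.9640 * 0.4580
T_tu = 9.602 kN


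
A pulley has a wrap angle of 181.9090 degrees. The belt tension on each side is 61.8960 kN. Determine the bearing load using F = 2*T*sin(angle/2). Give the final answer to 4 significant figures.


F = 2 * 61.8960 * sin(181.9090/2 deg)
F = 123.8 kN


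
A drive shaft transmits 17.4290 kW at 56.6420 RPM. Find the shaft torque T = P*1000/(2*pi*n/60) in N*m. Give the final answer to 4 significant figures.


omega = 2*pi*56.6420/60 = 5.93154 rad/s
T = 17.4290*1000 / 5.93154
T = 2938 N*m


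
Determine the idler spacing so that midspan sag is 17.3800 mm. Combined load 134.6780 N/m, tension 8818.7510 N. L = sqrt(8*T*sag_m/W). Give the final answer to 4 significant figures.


sag = 17.3800/1000 = 0.017380 m
L = sqrt(8 * 8818.7510 * 0.017380 / 134.6780)
L = 3.017 m


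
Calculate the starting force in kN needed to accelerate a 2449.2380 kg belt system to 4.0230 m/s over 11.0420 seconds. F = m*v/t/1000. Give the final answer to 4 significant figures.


F = 2449.2380 * 4.0230 / 11.0420 / 1000
F = 0.8923 kN


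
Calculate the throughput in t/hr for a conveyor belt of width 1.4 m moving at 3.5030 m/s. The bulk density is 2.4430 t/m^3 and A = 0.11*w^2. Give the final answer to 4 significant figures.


A = 0.11 * 1.4^2 = 0.2156 m^2
C = 0.2156 * 3.5030 * 2.4430 * 3600
C = 6642 t/hr


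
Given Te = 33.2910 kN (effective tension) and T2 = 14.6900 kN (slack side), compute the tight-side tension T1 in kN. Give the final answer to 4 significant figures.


T1 = Te + T2 = 33.2910 + 14.6900
T1 = 47.98 kN


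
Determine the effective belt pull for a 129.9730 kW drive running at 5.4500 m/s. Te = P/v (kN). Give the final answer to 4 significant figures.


Te = P / v = 129.9730 / 5.4500
Te = 23.85 kN


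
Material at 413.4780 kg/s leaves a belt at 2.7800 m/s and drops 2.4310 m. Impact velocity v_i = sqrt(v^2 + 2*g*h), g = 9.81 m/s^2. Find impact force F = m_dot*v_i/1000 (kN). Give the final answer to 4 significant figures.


v_i = sqrt(2.7800^2 + 2*9.81*2.4310) = 7.44477 m/s
F = 413.4780 * 7.44477 / 1000
F = 3.078 kN


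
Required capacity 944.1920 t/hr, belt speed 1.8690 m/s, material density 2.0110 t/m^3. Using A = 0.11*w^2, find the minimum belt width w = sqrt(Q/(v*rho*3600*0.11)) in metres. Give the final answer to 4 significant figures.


A_req = 944.1920 / (1.8690 * 2.0110 * 3600) = 0.0697809 m^2
w = sqrt(0.0697809 / 0.11)
w = 0.7965 m


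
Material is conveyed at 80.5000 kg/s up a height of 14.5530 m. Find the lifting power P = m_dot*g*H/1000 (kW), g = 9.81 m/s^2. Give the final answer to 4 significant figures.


P = 80.5000 * 9.81 * 14.5530 / 1000
P = 11.49 kW


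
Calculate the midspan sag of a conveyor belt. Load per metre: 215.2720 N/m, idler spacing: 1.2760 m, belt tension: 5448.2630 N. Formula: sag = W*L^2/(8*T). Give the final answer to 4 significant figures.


sag = 215.2720 * 1.2760^2 / (8 * 5448.2630)
sag = 0.008042 m


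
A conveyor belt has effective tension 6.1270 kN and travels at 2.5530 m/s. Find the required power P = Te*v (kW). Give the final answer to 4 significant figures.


P = Te * v = 6.1270 * 2.5530
P = 15.64 kW


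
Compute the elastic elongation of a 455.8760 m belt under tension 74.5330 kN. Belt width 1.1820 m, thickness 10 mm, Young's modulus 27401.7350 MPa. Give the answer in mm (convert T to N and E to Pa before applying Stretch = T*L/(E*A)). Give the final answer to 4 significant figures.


A = 1.1820 * 0.01 = 0.01182 m^2
Stretch = 74.5330*1000 * 455.8760 / (27401.7350e6 * 0.01182) * 1000
Stretch = 104.9 mm


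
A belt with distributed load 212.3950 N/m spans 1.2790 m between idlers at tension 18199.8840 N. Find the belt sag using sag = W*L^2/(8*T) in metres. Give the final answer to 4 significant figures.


sag = 212.3950 * 1.2790^2 / (8 * 18199.8840)
sag = 0.002386 m


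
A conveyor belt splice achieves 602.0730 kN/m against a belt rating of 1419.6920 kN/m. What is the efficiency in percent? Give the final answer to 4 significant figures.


Eff = 602.0730 / 1419.6920 * 100
Eff = 42.41 %


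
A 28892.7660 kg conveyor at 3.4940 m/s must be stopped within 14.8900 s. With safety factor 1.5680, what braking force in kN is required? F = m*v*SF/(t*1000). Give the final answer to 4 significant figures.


F = 28892.7660 * 3.4940 / 14.8900 * 1.5680 / 1000
F = 10.63 kN


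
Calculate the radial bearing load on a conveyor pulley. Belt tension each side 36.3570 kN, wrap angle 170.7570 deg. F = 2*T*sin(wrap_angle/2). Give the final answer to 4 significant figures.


F = 2 * 36.3570 * sin(170.7570/2 deg)
F = 72.48 kN


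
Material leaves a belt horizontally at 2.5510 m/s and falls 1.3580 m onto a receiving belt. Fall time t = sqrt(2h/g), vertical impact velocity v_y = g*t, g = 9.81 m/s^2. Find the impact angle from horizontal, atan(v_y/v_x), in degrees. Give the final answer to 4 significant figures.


t = sqrt(2*1.3580/9.81) = 0.526175 s
v_y = 9.81 * 0.526175 = 5.16178 m/s
angle = atan(5.16178 / 2.5510) = 63.70 deg


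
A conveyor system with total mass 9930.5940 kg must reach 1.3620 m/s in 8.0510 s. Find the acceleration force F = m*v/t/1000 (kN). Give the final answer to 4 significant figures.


F = 9930.5940 * 1.3620 / 8.0510 / 1000
F = 1.680 kN


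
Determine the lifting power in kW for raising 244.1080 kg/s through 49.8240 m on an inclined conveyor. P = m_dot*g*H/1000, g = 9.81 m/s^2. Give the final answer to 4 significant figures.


P = 244.1080 * 9.81 * 49.8240 / 1000
P = 119.3 kW


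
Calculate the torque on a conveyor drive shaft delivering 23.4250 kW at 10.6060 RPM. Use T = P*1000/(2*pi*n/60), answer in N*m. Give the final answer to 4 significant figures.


omega = 2*pi*10.6060/60 = 1.11066 rad/s
T = 23.4250*1000 / 1.11066
T = 21090 N*m


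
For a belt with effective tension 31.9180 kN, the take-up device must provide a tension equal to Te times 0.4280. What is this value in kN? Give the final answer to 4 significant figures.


T_tu = 31.9180 * 0.4280
T_tu = 13.66 kN


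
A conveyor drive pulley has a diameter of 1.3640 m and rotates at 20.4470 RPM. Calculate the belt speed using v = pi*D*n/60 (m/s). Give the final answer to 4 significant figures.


v = pi * 1.3640 * 20.4470 / 60
v = 1.460 m/s


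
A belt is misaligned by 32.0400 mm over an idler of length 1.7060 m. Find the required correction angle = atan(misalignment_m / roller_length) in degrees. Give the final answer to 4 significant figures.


misalign_m = 32.0400 / 1000 = 0.032040 m
angle = atan(0.032040 / 1.7060)
angle = 1.076 deg


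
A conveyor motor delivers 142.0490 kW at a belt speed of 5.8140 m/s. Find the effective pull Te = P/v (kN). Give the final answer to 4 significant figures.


Te = P / v = 142.0490 / 5.8140
Te = 24.43 kN


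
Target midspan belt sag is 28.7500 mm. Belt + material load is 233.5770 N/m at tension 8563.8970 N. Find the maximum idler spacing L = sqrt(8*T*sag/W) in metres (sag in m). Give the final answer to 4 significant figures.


sag = 28.7500/1000 = 0.028750 m
L = sqrt(8 * 8563.8970 * 0.028750 / 233.5770)
L = 2.904 m


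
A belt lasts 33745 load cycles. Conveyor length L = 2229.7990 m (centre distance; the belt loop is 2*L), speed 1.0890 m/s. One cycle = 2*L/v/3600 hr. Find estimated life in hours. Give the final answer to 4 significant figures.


cycle_time = 2 * 2229.7990 / 1.0890 / 3600 = 1.13754 hr
life = 33745 * 1.13754 = 38390 hours


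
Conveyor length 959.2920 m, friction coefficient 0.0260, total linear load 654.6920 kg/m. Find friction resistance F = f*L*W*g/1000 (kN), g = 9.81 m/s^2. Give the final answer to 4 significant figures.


F = 0.0260 * 959.2920 * 654.6920 * 9.81 / 1000
F = 160.2 kN


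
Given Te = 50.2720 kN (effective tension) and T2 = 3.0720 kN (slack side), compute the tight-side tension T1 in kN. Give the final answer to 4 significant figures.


T1 = Te + T2 = 50.2720 + 3.0720
T1 = 53.34 kN


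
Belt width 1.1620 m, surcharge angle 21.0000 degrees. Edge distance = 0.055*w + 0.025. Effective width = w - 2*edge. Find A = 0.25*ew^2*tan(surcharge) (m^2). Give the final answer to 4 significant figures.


edge = 0.055*1.1620 + 0.025 = 0.08891 m
ew = 1.1620 - 2*0.08891 = 0.98418 m
A = 0.25 * 0.98418^2 * tan(21.0000 deg)
A = 0.09295 m^2


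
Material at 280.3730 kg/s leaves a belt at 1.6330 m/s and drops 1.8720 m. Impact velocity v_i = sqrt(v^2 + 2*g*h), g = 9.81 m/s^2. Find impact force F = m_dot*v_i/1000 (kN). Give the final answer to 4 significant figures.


v_i = sqrt(1.6330^2 + 2*9.81*1.8720) = 6.27657 m/s
F = 280.3730 * 6.27657 / 1000
F = 1.760 kN


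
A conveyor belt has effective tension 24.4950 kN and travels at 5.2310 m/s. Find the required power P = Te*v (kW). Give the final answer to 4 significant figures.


P = Te * v = 24.4950 * 5.2310
P = 128.1 kW


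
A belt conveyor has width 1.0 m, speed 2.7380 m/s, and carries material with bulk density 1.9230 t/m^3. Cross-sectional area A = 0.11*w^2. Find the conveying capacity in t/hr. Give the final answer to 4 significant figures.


A = 0.11 * 1.0^2 = 0.11 m^2
C = 0.11 * 2.7380 * 1.9230 * 3600
C = 2085 t/hr


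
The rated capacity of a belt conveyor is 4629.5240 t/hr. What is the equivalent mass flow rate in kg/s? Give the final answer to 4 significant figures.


m_dot = 4629.5240 * 1000 / 3600
m_dot = 1286 kg/s


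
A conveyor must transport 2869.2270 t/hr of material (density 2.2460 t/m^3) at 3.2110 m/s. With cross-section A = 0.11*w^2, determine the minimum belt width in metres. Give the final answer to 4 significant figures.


A_req = 2869.2270 / (3.2110 * 2.2460 * 3600) = 0.110513 m^2
w = sqrt(0.110513 / 0.11)
w = 1.002 m


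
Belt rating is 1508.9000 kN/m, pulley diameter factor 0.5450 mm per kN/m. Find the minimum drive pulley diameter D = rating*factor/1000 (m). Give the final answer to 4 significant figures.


D = 1508.9000 * 0.5450 / 1000
D = 0.8224 m


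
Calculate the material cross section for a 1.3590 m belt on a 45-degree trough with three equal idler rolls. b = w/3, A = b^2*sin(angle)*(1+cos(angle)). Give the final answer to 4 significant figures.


b = 1.3590/3 = 0.453 m
A = 0.453^2 * sin(45 deg) * (1 + cos(45 deg))
A = 0.2477 m^2


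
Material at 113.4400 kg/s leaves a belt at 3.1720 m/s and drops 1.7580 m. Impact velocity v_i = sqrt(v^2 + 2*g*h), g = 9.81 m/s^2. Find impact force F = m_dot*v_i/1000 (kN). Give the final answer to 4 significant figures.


v_i = sqrt(3.1720^2 + 2*9.81*1.7580) = 6.67484 m/s
F = 113.4400 * 6.67484 / 1000
F = 0.7572 kN


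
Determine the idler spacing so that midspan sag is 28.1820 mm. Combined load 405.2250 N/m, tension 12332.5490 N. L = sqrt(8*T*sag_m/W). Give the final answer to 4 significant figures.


sag = 28.1820/1000 = 0.028182 m
L = sqrt(8 * 12332.5490 * 0.028182 / 405.2250)
L = 2.619 m


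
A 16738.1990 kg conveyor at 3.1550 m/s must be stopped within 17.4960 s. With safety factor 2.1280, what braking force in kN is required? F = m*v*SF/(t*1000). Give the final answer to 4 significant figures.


F = 16738.1990 * 3.1550 / 17.4960 * 2.1280 / 1000
F = 6.423 kN


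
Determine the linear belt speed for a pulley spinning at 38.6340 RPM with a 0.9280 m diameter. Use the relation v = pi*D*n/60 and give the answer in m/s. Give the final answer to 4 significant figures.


v = pi * 0.9280 * 38.6340 / 60
v = 1.877 m/s


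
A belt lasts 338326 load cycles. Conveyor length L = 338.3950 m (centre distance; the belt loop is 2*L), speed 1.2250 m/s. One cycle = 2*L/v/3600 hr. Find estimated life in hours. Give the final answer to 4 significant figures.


cycle_time = 2 * 338.3950 / 1.2250 / 3600 = 0.153467 hr
life = 338326 * 0.153467 = 51920 hours


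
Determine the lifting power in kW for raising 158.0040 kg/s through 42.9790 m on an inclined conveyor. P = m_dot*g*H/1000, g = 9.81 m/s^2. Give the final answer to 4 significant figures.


P = 158.0040 * 9.81 * 42.9790 / 1000
P = 66.62 kW


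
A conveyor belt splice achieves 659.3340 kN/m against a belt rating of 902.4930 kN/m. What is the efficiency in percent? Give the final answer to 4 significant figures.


Eff = 659.3340 / 902.4930 * 100
Eff = 73.06 %


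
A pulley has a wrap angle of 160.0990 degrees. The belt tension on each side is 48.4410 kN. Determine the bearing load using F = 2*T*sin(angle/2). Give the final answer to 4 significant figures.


F = 2 * 48.4410 * sin(160.0990/2 deg)
F = 95.42 kN


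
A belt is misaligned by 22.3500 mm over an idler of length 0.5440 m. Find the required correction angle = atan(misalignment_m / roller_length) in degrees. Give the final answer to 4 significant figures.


misalign_m = 22.3500 / 1000 = 0.022350 m
angle = atan(0.022350 / 0.5440)
angle = 2.353 deg


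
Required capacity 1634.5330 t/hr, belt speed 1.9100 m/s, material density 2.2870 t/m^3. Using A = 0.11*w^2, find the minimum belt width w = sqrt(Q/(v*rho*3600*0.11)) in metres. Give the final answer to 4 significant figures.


A_req = 1634.5330 / (1.9100 * 2.2870 * 3600) = 0.103942 m^2
w = sqrt(0.103942 / 0.11)
w = 0.9721 m


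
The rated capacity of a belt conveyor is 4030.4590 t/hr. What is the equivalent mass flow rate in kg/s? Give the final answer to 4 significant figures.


m_dot = 4030.4590 * 1000 / 3600
m_dot = 1120 kg/s


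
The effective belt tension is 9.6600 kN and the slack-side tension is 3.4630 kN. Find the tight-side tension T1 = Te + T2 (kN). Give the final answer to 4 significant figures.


T1 = Te + T2 = 9.6600 + 3.4630
T1 = 13.12 kN


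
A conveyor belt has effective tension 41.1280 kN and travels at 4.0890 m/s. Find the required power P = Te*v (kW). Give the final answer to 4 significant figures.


P = Te * v = 41.1280 * 4.0890
P = 168.2 kW


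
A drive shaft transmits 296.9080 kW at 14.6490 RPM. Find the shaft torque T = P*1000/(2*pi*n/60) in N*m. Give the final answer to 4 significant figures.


omega = 2*pi*14.6490/60 = 1.53404 rad/s
T = 296.9080*1000 / 1.53404
T = 193500 N*m


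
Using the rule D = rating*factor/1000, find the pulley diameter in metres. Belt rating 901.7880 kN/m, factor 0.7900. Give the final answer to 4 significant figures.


D = 901.7880 * 0.7900 / 1000
D = 0.7124 m


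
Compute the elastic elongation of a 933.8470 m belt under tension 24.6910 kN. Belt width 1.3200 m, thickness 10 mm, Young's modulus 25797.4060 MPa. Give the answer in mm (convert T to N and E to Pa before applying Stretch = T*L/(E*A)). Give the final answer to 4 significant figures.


A = 1.3200 * 0.01 = 0.01320 m^2
Stretch = 24.6910*1000 * 933.8470 / (25797.4060e6 * 0.01320) * 1000
Stretch = 67.71 mm


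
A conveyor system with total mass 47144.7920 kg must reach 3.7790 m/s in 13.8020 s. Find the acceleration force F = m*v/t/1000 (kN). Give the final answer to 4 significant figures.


F = 47144.7920 * 3.7790 / 13.8020 / 1000
F = 12.91 kN


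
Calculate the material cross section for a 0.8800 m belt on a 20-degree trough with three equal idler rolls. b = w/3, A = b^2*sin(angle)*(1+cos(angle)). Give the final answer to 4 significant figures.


b = 0.8800/3 = 0.293333 m
A = 0.293333^2 * sin(20 deg) * (1 + cos(20 deg))
A = 0.05708 m^2


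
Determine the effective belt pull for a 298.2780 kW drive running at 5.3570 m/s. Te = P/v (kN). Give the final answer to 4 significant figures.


Te = P / v = 298.2780 / 5.3570
Te = 55.68 kN


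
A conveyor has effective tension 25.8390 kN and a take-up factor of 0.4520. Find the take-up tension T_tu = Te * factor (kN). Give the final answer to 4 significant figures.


T_tu = 25.8390 * 0.4520
T_tu = 11.68 kN


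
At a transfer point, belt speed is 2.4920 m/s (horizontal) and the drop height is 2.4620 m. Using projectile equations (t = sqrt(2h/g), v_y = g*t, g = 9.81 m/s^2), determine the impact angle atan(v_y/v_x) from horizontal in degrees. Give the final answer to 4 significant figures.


t = sqrt(2*2.4620/9.81) = 0.708475 s
v_y = 9.81 * 0.708475 = 6.95014 m/s
angle = atan(6.95014 / 2.4920) = 70.27 deg


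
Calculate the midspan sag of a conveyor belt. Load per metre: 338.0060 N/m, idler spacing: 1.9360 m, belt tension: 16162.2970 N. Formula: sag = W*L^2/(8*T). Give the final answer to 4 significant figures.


sag = 338.0060 * 1.9360^2 / (8 * 16162.2970)
sag = 0.009798 m


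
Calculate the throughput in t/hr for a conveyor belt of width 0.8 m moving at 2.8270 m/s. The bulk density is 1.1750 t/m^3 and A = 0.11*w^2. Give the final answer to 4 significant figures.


A = 0.11 * 0.8^2 = 0.0704 m^2
C = 0.0704 * 2.8270 * 1.1750 * 3600
C = 841.9 t/hr


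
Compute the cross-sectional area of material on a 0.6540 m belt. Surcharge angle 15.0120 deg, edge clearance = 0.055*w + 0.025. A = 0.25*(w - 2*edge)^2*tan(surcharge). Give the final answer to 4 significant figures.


edge = 0.055*0.6540 + 0.025 = 0.06097 m
ew = 0.6540 - 2*0.06097 = 0.53206 m
A = 0.25 * 0.53206^2 * tan(15.0120 deg)
A = 0.01898 m^2


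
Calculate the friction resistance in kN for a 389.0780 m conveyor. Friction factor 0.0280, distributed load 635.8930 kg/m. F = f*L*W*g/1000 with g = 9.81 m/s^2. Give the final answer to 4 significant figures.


F = 0.0280 * 389.0780 * 635.8930 * 9.81 / 1000
F = 67.96 kN


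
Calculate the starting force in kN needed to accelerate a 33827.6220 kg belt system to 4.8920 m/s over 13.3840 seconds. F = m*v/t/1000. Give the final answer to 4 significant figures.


F = 33827.6220 * 4.8920 / 13.3840 / 1000
F = 12.36 kN


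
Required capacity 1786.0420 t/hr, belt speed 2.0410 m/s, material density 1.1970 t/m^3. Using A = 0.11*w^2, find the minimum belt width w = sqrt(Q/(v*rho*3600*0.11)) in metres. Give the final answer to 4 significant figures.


A_req = 1786.0420 / (2.0410 * 1.1970 * 3600) = 0.203073 m^2
w = sqrt(0.203073 / 0.11)
w = 1.359 m


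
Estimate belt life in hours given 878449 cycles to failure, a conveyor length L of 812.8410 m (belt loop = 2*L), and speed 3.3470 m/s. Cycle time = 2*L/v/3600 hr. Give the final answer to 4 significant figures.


cycle_time = 2 * 812.8410 / 3.3470 / 3600 = 0.13492 hr
life = 878449 * 0.13492 = 118500 hours


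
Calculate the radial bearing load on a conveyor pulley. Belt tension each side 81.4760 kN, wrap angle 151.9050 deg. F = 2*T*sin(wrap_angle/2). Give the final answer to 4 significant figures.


F = 2 * 81.4760 * sin(151.9050/2 deg)
F = 158.1 kN


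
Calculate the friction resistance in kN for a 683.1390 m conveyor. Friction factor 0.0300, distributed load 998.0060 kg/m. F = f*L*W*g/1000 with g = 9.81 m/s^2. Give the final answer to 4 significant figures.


F = 0.0300 * 683.1390 * 998.0060 * 9.81 / 1000
F = 200.6 kN


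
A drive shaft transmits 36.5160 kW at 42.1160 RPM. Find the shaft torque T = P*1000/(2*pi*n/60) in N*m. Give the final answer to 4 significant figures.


omega = 2*pi*42.1160/60 = 4.41038 rad/s
T = 36.5160*1000 / 4.41038
T = 8280 N*m


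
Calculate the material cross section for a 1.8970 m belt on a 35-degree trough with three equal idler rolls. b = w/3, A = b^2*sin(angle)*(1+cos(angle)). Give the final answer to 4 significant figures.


b = 1.8970/3 = 0.632333 m
A = 0.632333^2 * sin(35 deg) * (1 + cos(35 deg))
A = 0.4172 m^2


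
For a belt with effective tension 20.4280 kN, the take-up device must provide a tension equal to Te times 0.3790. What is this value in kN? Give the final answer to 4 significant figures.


T_tu = 20.4280 * 0.3790
T_tu = 7.742 kN


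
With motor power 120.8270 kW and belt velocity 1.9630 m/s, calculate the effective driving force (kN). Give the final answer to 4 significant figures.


Te = P / v = 120.8270 / 1.9630
Te = 61.55 kN


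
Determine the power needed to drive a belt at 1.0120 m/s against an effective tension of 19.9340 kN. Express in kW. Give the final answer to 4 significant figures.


P = Te * v = 19.9340 * 1.0120
P = 20.17 kW


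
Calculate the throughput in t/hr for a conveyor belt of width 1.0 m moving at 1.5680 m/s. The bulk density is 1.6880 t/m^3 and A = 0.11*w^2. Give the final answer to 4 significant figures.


A = 0.11 * 1.0^2 = 0.11 m^2
C = 0.11 * 1.5680 * 1.6880 * 3600
C = 1048 t/hr


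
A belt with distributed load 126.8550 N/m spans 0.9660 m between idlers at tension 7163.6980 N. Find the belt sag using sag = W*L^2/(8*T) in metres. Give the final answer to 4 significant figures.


sag = 126.8550 * 0.9660^2 / (8 * 7163.6980)
sag = 0.002066 m


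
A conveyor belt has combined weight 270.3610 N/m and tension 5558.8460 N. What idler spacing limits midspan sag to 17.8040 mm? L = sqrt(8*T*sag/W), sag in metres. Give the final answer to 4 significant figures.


sag = 17.8040/1000 = 0.017804 m
L = sqrt(8 * 5558.8460 * 0.017804 / 270.3610)
L = 1.711 m


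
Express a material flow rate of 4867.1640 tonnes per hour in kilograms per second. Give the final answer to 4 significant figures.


m_dot = 4867.1640 * 1000 / 3600
m_dot = 1352 kg/s


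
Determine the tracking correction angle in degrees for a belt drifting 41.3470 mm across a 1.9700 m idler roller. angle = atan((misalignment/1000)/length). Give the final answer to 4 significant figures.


misalign_m = 41.3470 / 1000 = 0.041347 m
angle = atan(0.041347 / 1.9700)
angle = 1.202 deg


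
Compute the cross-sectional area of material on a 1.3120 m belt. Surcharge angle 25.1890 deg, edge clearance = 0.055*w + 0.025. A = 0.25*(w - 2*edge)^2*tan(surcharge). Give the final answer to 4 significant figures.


edge = 0.055*1.3120 + 0.025 = 0.09716 m
ew = 1.3120 - 2*0.09716 = 1.11768 m
A = 0.25 * 1.11768^2 * tan(25.1890 deg)
A = 0.1469 m^2


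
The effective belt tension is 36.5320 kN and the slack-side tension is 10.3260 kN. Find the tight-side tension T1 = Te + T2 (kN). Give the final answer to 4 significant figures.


T1 = Te + T2 = 36.5320 + 10.3260
T1 = 46.86 kN


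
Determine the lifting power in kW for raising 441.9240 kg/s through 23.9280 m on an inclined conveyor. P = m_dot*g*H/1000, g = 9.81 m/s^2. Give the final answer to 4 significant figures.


P = 441.9240 * 9.81 * 23.9280 / 1000
P = 103.7 kW


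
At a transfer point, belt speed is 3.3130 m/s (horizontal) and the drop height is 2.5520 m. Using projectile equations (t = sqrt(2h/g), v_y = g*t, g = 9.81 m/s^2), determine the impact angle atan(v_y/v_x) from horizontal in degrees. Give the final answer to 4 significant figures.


t = sqrt(2*2.5520/9.81) = 0.721308 s
v_y = 9.81 * 0.721308 = 7.07603 m/s
angle = atan(7.07603 / 3.3130) = 64.91 deg


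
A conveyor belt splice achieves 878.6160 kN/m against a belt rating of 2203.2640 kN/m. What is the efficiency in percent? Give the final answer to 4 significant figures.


Eff = 878.6160 / 2203.2640 * 100
Eff = 39.88 %


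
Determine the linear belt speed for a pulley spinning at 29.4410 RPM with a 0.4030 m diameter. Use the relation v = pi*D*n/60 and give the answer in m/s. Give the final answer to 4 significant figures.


v = pi * 0.4030 * 29.4410 / 60
v = 0.6212 m/s


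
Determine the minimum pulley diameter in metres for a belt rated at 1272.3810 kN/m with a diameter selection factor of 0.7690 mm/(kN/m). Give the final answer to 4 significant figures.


D = 1272.3810 * 0.7690 / 1000
D = 0.9785 m
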